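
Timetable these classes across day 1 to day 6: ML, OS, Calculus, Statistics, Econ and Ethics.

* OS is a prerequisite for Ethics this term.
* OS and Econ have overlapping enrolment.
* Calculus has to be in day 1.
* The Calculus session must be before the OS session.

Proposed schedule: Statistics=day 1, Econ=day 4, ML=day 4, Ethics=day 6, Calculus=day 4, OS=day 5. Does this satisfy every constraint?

No — it violates: Calculus has to be in day 1

Calculus has to be in day 1 — violated.
The Calculus session must be before the OS session — holds.
OS and Econ have overlapping enrolment — holds.
OS is a prerequisite for Ethics this term — holds.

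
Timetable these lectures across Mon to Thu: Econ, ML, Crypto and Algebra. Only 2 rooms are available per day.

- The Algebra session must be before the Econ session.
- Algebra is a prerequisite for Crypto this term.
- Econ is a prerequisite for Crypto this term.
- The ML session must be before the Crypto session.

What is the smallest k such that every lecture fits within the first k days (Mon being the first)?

The precedence chain requires at least 3 distinct days.
With at most 2 per day and 4 lectures, at least 2 days are needed.
3 works (last occupied day: Wed): for example ML -> Mon, Crypto -> Wed, Algebra -> Mon, Econ -> Tue.

3 days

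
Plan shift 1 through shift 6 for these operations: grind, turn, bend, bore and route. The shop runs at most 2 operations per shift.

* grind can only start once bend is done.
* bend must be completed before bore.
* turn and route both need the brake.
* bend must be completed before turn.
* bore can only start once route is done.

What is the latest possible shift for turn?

Precedence pushes turn to at least shift 2.
turn at shift 6 is achievable: turn=shift 6; grind=shift 2; bend=shift 1; bore=shift 2; route=shift 1.

shift 6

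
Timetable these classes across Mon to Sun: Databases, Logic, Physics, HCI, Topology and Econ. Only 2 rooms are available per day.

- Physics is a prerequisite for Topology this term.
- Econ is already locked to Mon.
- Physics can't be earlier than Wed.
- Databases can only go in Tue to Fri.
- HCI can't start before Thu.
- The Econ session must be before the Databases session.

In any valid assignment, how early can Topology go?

Thu

Precedence pushes Topology to at least Thu.
Topology at Thu is achievable: Physics=Wed, HCI=Thu, Econ=Mon, Databases=Tue, Topology=Thu, Logic=Mon.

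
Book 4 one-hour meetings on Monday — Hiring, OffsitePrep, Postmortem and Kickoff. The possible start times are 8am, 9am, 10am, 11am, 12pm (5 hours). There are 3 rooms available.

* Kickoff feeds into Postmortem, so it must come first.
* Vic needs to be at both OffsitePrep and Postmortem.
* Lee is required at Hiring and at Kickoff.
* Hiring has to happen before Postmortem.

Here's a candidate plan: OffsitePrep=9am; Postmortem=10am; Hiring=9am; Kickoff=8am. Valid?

Yes, all constraints hold

There are 3 rooms available — holds.
Kickoff feeds into Postmortem, so it must come first — holds.
Vic needs to be at both OffsitePrep and Postmortem — holds.
Hiring has to happen before Postmortem — holds.
Lee is required at Hiring and at Kickoff — holds.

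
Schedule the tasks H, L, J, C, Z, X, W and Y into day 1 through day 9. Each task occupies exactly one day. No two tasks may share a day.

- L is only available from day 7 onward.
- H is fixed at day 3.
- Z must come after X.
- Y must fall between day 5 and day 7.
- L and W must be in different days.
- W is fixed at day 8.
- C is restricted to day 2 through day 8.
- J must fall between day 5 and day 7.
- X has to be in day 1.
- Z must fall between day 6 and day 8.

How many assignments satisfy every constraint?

Splitting on J: it can be day 5 (4), day 6 (2), day 7 (2). Listing each branch's schedules as (H, L, C, Z, X, W, Y) by day number:
J=day 5: (3,9,2,6,1,8,7) (3,9,2,7,1,8,6) (3,9,4,6,1,8,7) (3,9,4,7,1,8,6) — 4.
J=day 6: (3,9,2,7,1,8,5) (3,9,4,7,1,8,5) — 2.
J=day 7: (3,9,2,6,1,8,5) (3,9,4,6,1,8,5) — 2.
Summing: 4 + 2 + 2 = 8.

8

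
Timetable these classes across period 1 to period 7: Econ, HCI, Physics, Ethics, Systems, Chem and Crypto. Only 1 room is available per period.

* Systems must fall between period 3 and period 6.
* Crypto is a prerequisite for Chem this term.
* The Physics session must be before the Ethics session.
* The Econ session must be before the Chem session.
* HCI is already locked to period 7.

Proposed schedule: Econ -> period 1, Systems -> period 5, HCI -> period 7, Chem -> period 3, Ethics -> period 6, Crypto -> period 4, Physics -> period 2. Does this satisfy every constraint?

Invalid. Crypto is a prerequisite for Chem this term.

Crypto is a prerequisite for Chem this term — violated.
HCI is already locked to period 7 — holds.
The Physics session must be before the Ethics session — holds.
Systems must fall between period 3 and period 6 — holds.
Only 1 room is available per period — holds.
The Econ session must be before the Chem session — holds.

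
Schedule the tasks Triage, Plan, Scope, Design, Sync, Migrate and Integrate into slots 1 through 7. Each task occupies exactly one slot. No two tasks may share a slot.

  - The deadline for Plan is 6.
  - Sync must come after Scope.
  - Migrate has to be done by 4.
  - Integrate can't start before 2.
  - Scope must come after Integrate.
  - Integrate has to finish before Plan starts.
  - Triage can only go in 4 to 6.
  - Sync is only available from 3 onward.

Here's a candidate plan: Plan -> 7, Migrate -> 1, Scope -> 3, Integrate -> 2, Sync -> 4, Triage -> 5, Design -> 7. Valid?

Invalid. The deadline for Plan is 6.

Sync must come after Scope — holds.
The deadline for Plan is 6 — violated.
No two tasks may share a slot — violated.
Triage can only go in 4 to 6 — holds.
Sync is only available from 3 onward — holds.
Scope must come after Integrate — holds.
Integrate has to finish before Plan starts — holds.
Integrate can't start before 2 — holds.
Migrate has to be done by 4 — holds.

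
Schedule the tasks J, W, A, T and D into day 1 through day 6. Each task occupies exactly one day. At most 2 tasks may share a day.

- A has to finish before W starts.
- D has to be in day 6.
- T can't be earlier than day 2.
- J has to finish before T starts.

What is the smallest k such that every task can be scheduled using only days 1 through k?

The precedence chain requires at least 2 distinct days.
With at most 2 per day and 5 tasks, at least 3 days are needed.
D can't be placed before day 6, so the schedule must run through at least day 6.
6 works (last occupied day: day 6): for example T -> day 2; J -> day 1; A -> day 1; W -> day 2; D -> day 6.

6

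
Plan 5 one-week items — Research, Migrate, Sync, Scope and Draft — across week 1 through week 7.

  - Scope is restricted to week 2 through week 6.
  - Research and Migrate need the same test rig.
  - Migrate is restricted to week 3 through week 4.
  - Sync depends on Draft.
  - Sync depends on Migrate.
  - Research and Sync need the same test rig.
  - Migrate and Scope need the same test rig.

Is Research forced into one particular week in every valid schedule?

No

Research can be week 1 (e.g. Scope in week 2; Research in week 1; Sync in week 4; Draft in week 1; Migrate in week 3) or week 2 (e.g. Migrate=week 3; Research=week 2; Draft=week 1; Sync=week 4; Scope=week 2).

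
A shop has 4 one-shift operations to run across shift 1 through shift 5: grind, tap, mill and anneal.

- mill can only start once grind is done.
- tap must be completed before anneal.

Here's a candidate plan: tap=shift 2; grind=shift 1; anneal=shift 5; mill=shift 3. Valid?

Yes, all constraints hold

tap must be completed before anneal — holds.
mill can only start once grind is done — holds.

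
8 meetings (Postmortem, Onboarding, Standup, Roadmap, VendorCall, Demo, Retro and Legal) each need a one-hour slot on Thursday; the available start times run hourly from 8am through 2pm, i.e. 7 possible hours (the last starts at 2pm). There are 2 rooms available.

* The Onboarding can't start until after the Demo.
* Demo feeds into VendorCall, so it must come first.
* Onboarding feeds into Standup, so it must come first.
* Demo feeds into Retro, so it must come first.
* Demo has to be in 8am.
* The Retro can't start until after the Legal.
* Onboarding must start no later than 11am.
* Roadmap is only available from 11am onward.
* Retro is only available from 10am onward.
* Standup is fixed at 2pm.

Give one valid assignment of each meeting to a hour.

Roadmap in 11am; Legal in 8am; Standup in 2pm; Demo in 8am; Retro in 10am; Postmortem in 10am; VendorCall in 9am; Onboarding in 9am

Checking: Onboarding(9am) before Standup(2pm); Demo(8am) before Onboarding(9am); Demo(8am) before VendorCall(9am); Demo(8am) before Retro(10am); Legal(8am) before Retro(10am); Retro=10am in [10am,2pm]; Demo=8am in [8am,8am]; Roadmap=11am in [11am,2pm]; Standup=2pm in [2pm,2pm]; Onboarding=9am in [8am,11am]; max 2 per hour (cap 2).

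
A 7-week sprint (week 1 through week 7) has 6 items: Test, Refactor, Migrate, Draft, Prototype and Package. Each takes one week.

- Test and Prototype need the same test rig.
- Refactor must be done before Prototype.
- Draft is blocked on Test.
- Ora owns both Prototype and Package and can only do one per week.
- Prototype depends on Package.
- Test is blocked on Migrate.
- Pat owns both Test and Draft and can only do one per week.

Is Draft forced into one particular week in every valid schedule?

Draft can be week 3 (e.g. Package -> week 1; Refactor -> week 1; Test -> week 2; Draft -> week 3; Migrate -> week 1; Prototype -> week 3) or week 4 (e.g. Package in week 1, Prototype in week 3, Migrate in week 1, Refactor in week 1, Draft in week 4, Test in week 2).

No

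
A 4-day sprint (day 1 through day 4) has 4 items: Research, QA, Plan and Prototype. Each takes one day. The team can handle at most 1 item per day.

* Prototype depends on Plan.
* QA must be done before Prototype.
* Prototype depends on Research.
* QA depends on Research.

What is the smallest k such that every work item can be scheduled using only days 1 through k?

The precedence chain requires at least 3 distinct days.
With at most 1 per day and 4 work items, at least 4 days are needed.
4 works (last occupied day: day 4): for example Plan in day 3, QA in day 2, Research in day 1, Prototype in day 4.

4 days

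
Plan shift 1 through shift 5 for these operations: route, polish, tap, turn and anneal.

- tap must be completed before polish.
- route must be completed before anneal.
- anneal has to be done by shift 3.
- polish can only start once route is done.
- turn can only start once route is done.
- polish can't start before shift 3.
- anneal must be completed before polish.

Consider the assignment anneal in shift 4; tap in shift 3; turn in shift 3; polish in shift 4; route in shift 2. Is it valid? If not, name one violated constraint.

route must be completed before anneal — holds.
anneal must be completed before polish — violated.
turn can only start once route is done — holds.
tap must be completed before polish — holds.
polish can't start before shift 3 — holds.
polish can only start once route is done — holds.
anneal has to be done by shift 3 — violated.

Invalid. anneal has to be done by shift 3.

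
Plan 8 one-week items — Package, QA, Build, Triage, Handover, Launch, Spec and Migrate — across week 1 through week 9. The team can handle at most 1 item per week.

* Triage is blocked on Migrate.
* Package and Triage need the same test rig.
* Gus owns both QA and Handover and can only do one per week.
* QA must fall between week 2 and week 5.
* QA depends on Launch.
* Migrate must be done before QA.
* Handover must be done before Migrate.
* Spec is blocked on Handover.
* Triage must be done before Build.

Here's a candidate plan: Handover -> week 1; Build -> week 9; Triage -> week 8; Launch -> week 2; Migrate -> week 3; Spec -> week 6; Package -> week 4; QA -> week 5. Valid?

Yes, all constraints hold

Package and Triage need the same test rig — holds.
Triage must be done before Build — holds.
QA depends on Launch — holds.
The team can handle at most 1 item per week — holds.
Gus owns both QA and Handover and can only do one per week — holds.
Handover must be done before Migrate — holds.
Triage is blocked on Migrate — holds.
Spec is blocked on Handover — holds.
Migrate must be done before QA — holds.
QA must fall between week 2 and week 5 — holds.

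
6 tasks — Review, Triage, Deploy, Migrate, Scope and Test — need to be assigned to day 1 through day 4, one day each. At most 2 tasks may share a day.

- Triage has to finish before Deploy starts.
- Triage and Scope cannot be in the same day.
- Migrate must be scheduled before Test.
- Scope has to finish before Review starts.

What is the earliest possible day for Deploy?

Precedence pushes Deploy to at least day 2.
Deploy at day 2 is achievable: Test -> day 3; Review -> day 3; Deploy -> day 2; Triage -> day 1; Scope -> day 2; Migrate -> day 1.

day 2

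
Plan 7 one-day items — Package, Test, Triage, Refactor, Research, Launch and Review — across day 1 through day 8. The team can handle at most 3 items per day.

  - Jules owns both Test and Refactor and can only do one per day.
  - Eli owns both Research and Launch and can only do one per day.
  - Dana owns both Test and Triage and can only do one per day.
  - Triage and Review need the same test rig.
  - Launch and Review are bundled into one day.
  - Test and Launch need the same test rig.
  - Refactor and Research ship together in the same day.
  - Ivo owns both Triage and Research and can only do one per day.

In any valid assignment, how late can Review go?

day 8

Review at day 8 is achievable: Refactor in day 3, Research in day 3, Triage in day 2, Launch in day 8, Package in day 1, Review in day 8, Test in day 1.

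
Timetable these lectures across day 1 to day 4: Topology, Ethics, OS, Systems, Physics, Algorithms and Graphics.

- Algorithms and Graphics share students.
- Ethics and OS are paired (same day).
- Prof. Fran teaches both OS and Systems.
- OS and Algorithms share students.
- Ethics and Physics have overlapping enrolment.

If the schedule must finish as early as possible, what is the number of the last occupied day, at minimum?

2

Could 1 day be enough, i.e. nothing placed later than day 1? No: Algorithms can't share with OS (day 1) → nothing is left.
So 1 day is not enough.
2 works (last occupied day: day 2): for example Algorithms in day 2, Topology in day 1, OS in day 1, Graphics in day 1, Ethics in day 1, Systems in day 2, Physics in day 2.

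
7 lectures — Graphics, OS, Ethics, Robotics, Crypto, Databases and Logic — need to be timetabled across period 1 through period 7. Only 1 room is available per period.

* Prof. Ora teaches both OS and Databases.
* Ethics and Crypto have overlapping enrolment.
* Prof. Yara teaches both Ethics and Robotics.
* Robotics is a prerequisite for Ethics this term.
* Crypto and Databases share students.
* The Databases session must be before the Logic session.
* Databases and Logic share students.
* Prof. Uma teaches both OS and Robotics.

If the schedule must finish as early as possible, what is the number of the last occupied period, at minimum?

The precedence chain requires at least 2 distinct periods.
With at most 1 per period and 7 lectures, at least 7 periods are needed.
7 works (last occupied period: period 7): for example OS in period 6, Graphics in period 5, Databases in period 3, Crypto in period 7, Ethics in period 2, Logic in period 4, Robotics in period 1.

period 7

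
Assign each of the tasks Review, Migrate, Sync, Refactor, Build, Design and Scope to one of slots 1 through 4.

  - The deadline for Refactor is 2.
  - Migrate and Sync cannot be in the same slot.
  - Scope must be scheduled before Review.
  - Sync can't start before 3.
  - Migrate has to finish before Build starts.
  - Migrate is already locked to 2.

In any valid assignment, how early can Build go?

Precedence pushes Build to at least 3.
Build at 3 is achievable: Scope in 1; Build in 3; Sync in 3; Design in 1; Migrate in 2; Refactor in 1; Review in 2.

3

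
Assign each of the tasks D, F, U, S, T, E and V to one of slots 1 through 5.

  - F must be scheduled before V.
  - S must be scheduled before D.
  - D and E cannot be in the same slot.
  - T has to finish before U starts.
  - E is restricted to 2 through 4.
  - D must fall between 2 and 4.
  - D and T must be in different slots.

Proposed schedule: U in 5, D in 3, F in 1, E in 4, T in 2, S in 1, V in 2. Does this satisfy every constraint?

Yes

T has to finish before U starts — holds.
D and T must be in different slots — holds.
F must be scheduled before V — holds.
S must be scheduled before D — holds.
E is restricted to 2 through 4 — holds.
D and E cannot be in the same slot — holds.
D must fall between 2 and 4 — holds.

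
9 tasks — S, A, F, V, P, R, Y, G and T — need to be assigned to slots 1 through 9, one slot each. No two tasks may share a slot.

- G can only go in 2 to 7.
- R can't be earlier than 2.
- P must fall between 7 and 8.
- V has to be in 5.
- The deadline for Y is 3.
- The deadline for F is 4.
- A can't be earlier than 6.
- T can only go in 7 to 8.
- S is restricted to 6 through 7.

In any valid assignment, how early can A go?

9

A is available from 6.
A at 9 is achievable: F=2; G=3; V=5; A=9; Y=1; T=8; R=4; S=6; P=7.
Nothing earlier works — the capacity limit rule out every slot before 9.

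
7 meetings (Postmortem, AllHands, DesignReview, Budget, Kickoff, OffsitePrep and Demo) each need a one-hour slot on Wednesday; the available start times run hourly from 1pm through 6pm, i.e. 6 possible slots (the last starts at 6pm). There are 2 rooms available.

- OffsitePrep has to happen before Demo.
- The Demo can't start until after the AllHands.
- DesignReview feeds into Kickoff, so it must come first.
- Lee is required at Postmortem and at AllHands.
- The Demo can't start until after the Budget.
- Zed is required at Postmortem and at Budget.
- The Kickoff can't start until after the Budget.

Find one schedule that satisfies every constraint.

Kickoff in 3pm; Demo in 3pm; Postmortem in 4pm; OffsitePrep in 2pm; DesignReview in 2pm; Budget in 1pm; AllHands in 1pm

Checking: AllHands(1pm) before Demo(3pm); DesignReview(2pm) before Kickoff(3pm); Budget(1pm) before Kickoff(3pm); Budget(1pm) before Demo(3pm); OffsitePrep(2pm) before Demo(3pm); Postmortem(4pm) != AllHands(1pm); Postmortem(4pm) != Budget(1pm); max 2 per slot (cap 2).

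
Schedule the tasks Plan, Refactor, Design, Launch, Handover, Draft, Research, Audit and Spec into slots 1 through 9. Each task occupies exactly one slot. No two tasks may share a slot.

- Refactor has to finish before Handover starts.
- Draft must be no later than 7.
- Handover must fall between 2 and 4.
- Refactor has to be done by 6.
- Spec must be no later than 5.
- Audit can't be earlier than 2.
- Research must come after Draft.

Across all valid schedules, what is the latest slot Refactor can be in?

3

Refactor's own window allows nothing later than 6; downstream work caps Refactor at 3.
Refactor at 3 is achievable: Handover -> 4, Research -> 6, Draft -> 2, Design -> 8, Audit -> 5, Spec -> 1, Launch -> 9, Refactor -> 3, Plan -> 7.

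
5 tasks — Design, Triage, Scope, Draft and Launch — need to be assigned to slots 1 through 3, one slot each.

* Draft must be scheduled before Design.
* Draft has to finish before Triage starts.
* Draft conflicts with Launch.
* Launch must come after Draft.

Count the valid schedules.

27

Splitting on Design: it can be 2 (12), 3 (15). Listing each branch's schedules as (Triage, Scope, Draft, Launch):
Design=2: (2,1,1,2) (2,1,1,3) (2,2,1,2) (2,2,1,3) (2,3,1,2) (2,3,1,3) (3,1,1,2) (3,1,1,3) (3,2,1,2) (3,2,1,3) (3,3,1,2) (3,3,1,3) — 12.
Design=3: (2,1,1,2) (2,1,1,3) (2,2,1,2) (2,2,1,3) (2,3,1,2) (2,3,1,3) (3,1,1,2) (3,1,1,3) (3,1,2,3) (3,2,1,2) (3,2,1,3) (3,2,2,3) (3,3,1,2) (3,3,1,3) (3,3,2,3) — 15.
Summing: 12 + 15 = 27.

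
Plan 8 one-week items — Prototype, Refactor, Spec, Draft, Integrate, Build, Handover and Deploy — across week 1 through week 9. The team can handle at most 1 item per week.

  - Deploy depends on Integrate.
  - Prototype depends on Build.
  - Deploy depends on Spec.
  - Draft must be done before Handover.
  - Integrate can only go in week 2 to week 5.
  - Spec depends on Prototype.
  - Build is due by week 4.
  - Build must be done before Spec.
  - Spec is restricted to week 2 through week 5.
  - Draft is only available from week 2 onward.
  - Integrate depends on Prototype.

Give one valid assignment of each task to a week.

Spec -> week 3; Handover -> week 7; Refactor -> week 8; Prototype -> week 2; Draft -> week 5; Integrate -> week 4; Build -> week 1; Deploy -> week 6

Checking: Prototype(week 2) before Spec(week 3); Prototype(week 2) before Integrate(week 4); Draft(week 5) before Handover(week 7); Integrate(week 4) before Deploy(week 6); Build(week 1) before Prototype(week 2); Build(week 1) before Spec(week 3); Spec(week 3) before Deploy(week 6); Draft=week 5 in [week 2,week 9]; Build=week 1 in [week 1,week 4]; Spec=week 3 in [week 2,week 5]; Integrate=week 4 in [week 2,week 5]; max 1 per week (cap 1).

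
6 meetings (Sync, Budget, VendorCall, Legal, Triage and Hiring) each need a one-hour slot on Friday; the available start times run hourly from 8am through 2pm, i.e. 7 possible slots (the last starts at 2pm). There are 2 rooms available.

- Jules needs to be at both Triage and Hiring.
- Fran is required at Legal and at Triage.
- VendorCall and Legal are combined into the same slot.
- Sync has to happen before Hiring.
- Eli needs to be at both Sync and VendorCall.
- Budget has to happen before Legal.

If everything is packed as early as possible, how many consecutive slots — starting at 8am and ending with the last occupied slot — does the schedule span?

The precedence chain requires at least 2 distinct slots.
With at most 2 per slot and 6 meetings, at least 3 slots are needed.
3 works (last occupied slot: 10am): for example Sync in 8am, Hiring in 9am, VendorCall in 10am, Triage in 8am, Budget in 9am, Legal in 10am.

3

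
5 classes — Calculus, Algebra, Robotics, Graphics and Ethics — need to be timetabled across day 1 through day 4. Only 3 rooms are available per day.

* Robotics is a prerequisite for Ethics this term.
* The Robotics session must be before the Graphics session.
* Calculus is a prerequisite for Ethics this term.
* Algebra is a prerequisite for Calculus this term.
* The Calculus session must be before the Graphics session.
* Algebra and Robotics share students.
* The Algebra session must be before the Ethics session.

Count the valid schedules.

Splitting on Calculus: it can be day 2 (5), day 3 (4). Listing each branch's schedules as (Algebra, Robotics, Graphics, Ethics) by day number:
Calculus=day 2: (1,2,3,3) (1,2,3,4) (1,2,4,3) (1,2,4,4) (1,3,4,4) — 5.
Calculus=day 3: (1,2,4,4) (1,3,4,4) (2,1,4,4) (2,3,4,4) — 4.
Summing: 5 + 4 = 9.

9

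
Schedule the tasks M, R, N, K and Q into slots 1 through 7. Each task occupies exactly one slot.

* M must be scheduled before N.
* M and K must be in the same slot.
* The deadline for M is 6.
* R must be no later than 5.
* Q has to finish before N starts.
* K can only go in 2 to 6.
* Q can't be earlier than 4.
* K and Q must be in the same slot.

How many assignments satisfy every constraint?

Splitting on M: it can be 4 (15), 5 (10), 6 (5). Listing each branch's schedules as (R, N, K, Q):
M=4: (1,5,4,4) (1,6,4,4) (1,7,4,4) (2,5,4,4) (2,6,4,4) (2,7,4,4) (3,5,4,4) (3,6,4,4) (3,7,4,4) (4,5,4,4) (4,6,4,4) (4,7,4,4) (5,5,4,4) (5,6,4,4) (5,7,4,4) — 15.
M=5: (1,6,5,5) (1,7,5,5) (2,6,5,5) (2,7,5,5) (3,6,5,5) (3,7,5,5) (4,6,5,5) (4,7,5,5) (5,6,5,5) (5,7,5,5) — 10.
M=6: (1,7,6,6) (2,7,6,6) (3,7,6,6) (4,7,6,6) (5,7,6,6) — 5.
Summing: 15 + 10 + 5 = 30.

30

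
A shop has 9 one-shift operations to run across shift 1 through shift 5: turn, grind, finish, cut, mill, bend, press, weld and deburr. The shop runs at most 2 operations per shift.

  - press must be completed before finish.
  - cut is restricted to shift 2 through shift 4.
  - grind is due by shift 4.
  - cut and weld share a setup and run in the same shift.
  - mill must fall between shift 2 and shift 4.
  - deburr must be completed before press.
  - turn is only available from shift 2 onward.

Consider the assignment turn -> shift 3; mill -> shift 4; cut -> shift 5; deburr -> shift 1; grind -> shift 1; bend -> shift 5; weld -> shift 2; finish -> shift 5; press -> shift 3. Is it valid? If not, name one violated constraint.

The shop runs at most 2 operations per shift — violated.
turn is only available from shift 2 onward — holds.
cut is restricted to shift 2 through shift 4 — violated.
cut and weld share a setup and run in the same shift — violated.
press must be completed before finish — holds.
mill must fall between shift 2 and shift 4 — holds.
grind is due by shift 4 — holds.
deburr must be completed before press — holds.

No — it violates: cut is restricted to shift 2 through shift 4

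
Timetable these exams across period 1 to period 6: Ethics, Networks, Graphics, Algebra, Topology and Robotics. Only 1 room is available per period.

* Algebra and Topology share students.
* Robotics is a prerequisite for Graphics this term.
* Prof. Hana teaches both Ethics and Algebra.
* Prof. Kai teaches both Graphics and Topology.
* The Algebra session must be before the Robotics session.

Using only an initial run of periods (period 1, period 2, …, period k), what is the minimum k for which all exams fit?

6

The precedence chain requires at least 3 distinct periods.
With at most 1 per period and 6 exams, at least 6 periods are needed.
6 works (last occupied period: period 6): for example Topology in period 6; Algebra in period 1; Robotics in period 2; Networks in period 5; Ethics in period 4; Graphics in period 3.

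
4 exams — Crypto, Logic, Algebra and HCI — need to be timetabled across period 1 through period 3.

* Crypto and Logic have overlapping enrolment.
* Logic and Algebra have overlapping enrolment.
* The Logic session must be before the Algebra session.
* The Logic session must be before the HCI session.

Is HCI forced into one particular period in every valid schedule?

HCI can be period 2 (e.g. Logic=period 1; Algebra=period 2; HCI=period 2; Crypto=period 2) or period 3 (e.g. Logic in period 1; Crypto in period 2; HCI in period 3; Algebra in period 2).

No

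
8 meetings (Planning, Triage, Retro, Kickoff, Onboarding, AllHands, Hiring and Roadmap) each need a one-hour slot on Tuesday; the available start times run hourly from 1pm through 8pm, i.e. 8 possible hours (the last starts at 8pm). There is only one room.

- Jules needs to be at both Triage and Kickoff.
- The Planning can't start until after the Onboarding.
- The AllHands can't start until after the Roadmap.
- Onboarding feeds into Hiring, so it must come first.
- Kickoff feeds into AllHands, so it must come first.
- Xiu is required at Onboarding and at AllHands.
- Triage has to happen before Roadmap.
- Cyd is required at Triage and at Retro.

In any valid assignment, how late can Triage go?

Downstream work caps Triage at 6pm.
Triage at 6pm is achievable: Onboarding in 1pm; Retro in 5pm; Triage in 6pm; AllHands in 8pm; Kickoff in 3pm; Planning in 2pm; Roadmap in 7pm; Hiring in 4pm.

6pm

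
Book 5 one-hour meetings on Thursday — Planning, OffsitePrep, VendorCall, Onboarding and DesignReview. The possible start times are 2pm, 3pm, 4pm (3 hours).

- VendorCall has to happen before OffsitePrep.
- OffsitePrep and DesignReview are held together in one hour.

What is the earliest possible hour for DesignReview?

DesignReview must be in the same hour as OffsitePrep, which can't be before 3pm, so DesignReview is at least 3pm.
DesignReview at 3pm is achievable: VendorCall in 2pm, Planning in 2pm, Onboarding in 2pm, OffsitePrep in 3pm, DesignReview in 3pm.

3pm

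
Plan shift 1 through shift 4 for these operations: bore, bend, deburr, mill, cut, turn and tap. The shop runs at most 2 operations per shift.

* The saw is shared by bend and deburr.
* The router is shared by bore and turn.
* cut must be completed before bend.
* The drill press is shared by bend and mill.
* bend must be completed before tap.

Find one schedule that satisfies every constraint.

bend -> shift 2; turn -> shift 2; deburr -> shift 3; mill -> shift 4; cut -> shift 1; bore -> shift 1; tap -> shift 3

Checking: bend(shift 2) before tap(shift 3); cut(shift 1) before bend(shift 2); bend(shift 2) != mill(shift 4); bend(shift 2) != deburr(shift 3); bore(shift 1) != turn(shift 2); max 2 per shift (cap 2).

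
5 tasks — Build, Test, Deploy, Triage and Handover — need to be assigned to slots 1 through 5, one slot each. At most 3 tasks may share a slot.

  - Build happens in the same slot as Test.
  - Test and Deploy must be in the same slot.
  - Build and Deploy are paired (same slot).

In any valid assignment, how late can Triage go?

5

Triage at 5 is achievable: Build in 1, Handover in 2, Test in 1, Triage in 5, Deploy in 1.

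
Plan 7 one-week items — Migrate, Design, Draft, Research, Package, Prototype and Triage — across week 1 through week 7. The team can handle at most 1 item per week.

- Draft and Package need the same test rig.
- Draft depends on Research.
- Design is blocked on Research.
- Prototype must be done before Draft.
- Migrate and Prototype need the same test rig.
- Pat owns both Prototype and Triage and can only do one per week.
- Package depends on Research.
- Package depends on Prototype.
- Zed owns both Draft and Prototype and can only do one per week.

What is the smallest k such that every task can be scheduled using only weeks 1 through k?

7

The precedence chain requires at least 2 distinct weeks.
With at most 1 per week and 7 tasks, at least 7 weeks are needed.
7 works (last occupied week: week 7): for example Design -> week 5, Draft -> week 3, Migrate -> week 6, Package -> week 4, Triage -> week 7, Prototype -> week 2, Research -> week 1.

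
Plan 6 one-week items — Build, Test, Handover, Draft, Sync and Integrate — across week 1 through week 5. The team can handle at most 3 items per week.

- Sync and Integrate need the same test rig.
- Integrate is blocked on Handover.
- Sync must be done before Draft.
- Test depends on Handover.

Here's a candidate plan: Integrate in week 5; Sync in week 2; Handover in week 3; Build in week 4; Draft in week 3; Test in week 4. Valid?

Sync and Integrate need the same test rig — holds.
Sync must be done before Draft — holds.
Test depends on Handover — holds.
The team can handle at most 3 items per week — holds.
Integrate is blocked on Handover — holds.

Yes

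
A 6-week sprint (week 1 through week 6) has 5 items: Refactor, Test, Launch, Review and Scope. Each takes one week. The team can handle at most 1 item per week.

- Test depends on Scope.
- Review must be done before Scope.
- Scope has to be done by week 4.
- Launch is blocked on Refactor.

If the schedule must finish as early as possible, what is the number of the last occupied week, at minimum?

The precedence chain requires at least 3 distinct weeks.
With at most 1 per week and 5 tasks, at least 5 weeks are needed.
5 works (last occupied week: week 5): for example Launch -> week 5, Scope -> week 2, Test -> week 4, Review -> week 1, Refactor -> week 3.

5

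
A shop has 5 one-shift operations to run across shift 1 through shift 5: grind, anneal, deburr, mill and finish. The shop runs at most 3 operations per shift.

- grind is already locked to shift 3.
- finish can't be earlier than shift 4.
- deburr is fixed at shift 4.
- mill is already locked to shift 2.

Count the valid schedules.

Splitting on anneal: it can be shift 1 (2), shift 2 (2), shift 3 (2), shift 4 (2), shift 5 (2). Listing each branch's schedules as (grind, deburr, mill, finish) by shift number:
anneal=shift 1: (3,4,2,4) (3,4,2,5) — 2.
anneal=shift 2: (3,4,2,4) (3,4,2,5) — 2.
anneal=shift 3: (3,4,2,4) (3,4,2,5) — 2.
anneal=shift 4: (3,4,2,4) (3,4,2,5) — 2.
anneal=shift 5: (3,4,2,4) (3,4,2,5) — 2.
Summing: 2 + 2 + 2 + 2 + 2 = 10.

10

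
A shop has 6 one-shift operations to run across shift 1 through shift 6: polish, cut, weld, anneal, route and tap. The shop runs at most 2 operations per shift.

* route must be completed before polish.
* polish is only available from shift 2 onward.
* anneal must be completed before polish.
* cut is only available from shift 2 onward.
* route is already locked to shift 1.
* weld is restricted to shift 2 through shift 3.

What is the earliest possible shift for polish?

shift 2

Polish is available from shift 2.
polish at shift 2 is achievable: weld in shift 2; route in shift 1; tap in shift 3; cut in shift 3; polish in shift 2; anneal in shift 1.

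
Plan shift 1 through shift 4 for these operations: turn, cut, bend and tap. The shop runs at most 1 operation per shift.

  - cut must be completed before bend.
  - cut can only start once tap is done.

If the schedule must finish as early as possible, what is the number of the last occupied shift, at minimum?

The precedence chain requires at least 3 distinct shifts.
With at most 1 per shift and 4 operations, at least 4 shifts are needed.
4 works (last occupied shift: shift 4): for example tap=shift 1; turn=shift 4; cut=shift 2; bend=shift 3.

4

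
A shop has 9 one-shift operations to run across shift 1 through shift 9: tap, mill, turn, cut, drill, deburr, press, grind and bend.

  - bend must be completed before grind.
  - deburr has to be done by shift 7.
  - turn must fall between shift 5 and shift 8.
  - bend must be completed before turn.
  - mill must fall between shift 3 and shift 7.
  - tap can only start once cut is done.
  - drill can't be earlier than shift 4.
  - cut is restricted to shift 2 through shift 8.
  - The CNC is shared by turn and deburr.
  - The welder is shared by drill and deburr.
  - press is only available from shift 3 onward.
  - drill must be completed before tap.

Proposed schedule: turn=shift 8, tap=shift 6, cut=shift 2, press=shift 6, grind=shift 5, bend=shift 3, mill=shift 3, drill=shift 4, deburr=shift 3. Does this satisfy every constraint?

drill can't be earlier than shift 4 — holds.
bend must be completed before turn — holds.
tap can only start once cut is done — holds.
The welder is shared by drill and deburr — holds.
cut is restricted to shift 2 through shift 8 — holds.
The CNC is shared by turn and deburr — holds.
mill must fall between shift 3 and shift 7 — holds.
deburr has to be done by shift 7 — holds.
drill must be completed before tap — holds.
press is only available from shift 3 onward — holds.
turn must fall between shift 5 and shift 8 — holds.
bend must be completed before grind — holds.

Valid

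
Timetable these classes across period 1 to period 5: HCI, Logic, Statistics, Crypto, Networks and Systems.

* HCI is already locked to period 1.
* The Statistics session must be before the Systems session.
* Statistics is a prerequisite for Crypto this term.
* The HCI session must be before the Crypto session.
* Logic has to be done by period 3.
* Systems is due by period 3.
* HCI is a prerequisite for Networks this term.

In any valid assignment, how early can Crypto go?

Precedence pushes Crypto to at least period 2.
Crypto at period 2 is achievable: HCI -> period 1, Logic -> period 1, Networks -> period 2, Crypto -> period 2, Statistics -> period 1, Systems -> period 2.

period 2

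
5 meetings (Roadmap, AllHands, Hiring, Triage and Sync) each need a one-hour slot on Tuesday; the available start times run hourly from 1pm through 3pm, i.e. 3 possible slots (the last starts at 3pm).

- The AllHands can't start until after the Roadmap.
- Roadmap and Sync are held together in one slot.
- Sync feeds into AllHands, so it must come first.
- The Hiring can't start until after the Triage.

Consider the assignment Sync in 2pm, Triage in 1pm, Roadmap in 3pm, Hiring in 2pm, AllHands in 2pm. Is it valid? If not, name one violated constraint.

Invalid. The AllHands can't start until after the Roadmap.

Roadmap and Sync are held together in one slot — violated.
The AllHands can't start until after the Roadmap — violated.
The Hiring can't start until after the Triage — holds.
Sync feeds into AllHands, so it must come first — violated.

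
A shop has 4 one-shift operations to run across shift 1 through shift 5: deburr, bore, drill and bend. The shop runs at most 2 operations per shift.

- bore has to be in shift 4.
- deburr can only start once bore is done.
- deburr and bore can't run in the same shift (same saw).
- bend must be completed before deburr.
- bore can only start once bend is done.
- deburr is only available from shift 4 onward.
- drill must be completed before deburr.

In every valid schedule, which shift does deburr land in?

shift 5

deburr's window is shift 4–shift 5.
bore is fixed at shift 4, and deburr can't share a shift with bore.
So deburr must be shift 5.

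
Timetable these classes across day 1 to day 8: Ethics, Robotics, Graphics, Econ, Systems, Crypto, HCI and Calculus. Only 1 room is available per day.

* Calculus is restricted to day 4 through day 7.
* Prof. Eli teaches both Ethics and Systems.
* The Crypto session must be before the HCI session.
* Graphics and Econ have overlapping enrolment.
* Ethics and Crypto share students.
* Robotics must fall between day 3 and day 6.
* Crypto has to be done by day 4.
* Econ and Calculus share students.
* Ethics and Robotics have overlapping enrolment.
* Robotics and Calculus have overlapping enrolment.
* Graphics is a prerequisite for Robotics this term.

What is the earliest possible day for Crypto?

Crypto's own window allows nothing later than day 4.
Crypto at day 1 is achievable: Calculus=day 4; Crypto=day 1; HCI=day 5; Robotics=day 3; Econ=day 7; Graphics=day 2; Ethics=day 6; Systems=day 8.

day 1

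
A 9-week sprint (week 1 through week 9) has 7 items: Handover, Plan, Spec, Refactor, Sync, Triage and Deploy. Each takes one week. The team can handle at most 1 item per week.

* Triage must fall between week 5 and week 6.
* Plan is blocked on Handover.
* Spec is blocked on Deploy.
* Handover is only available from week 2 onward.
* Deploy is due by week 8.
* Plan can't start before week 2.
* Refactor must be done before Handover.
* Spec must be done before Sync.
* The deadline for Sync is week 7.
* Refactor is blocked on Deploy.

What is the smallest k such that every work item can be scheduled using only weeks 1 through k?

The precedence chain requires at least 4 distinct weeks.
With at most 1 per week and 7 work items, at least 7 weeks are needed.
Triage can't be placed before week 5, so the schedule must run through at least week 5.
7 works (last occupied week: week 7): for example Spec -> week 6; Sync -> week 7; Plan -> week 4; Triage -> week 5; Deploy -> week 1; Refactor -> week 2; Handover -> week 3.

7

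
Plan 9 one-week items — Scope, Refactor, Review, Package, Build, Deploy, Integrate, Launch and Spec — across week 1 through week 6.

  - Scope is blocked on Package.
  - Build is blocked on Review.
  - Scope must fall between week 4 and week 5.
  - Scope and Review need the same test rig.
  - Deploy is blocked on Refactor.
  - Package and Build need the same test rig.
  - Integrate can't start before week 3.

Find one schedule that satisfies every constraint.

Package in week 1; Deploy in week 2; Spec in week 1; Launch in week 1; Build in week 2; Scope in week 4; Refactor in week 1; Review in week 1; Integrate in week 3

Checking: Refactor(week 1) before Deploy(week 2); Package(week 1) before Scope(week 4); Review(week 1) before Build(week 2); Package(week 1) != Build(week 2); Scope(week 4) != Review(week 1); Scope=week 4 in [week 4,week 5]; Integrate=week 3 in [week 3,week 6].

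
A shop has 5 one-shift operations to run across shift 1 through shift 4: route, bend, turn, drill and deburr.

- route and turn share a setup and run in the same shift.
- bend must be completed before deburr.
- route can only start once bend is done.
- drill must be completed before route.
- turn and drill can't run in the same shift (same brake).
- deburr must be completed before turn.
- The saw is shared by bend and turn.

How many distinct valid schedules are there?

11

Splitting on route: it can be shift 3 (2), shift 4 (9). Listing each branch's schedules as (bend, turn, drill, deburr) by shift number:
route=shift 3: (1,3,1,2) (1,3,2,2) — 2.
route=shift 4: (1,4,1,2) (1,4,1,3) (1,4,2,2) (1,4,2,3) (1,4,3,2) (1,4,3,3) (2,4,1,3) (2,4,2,3) (2,4,3,3) — 9.
Summing: 2 + 9 = 11.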